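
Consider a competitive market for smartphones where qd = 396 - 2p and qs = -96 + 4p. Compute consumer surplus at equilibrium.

Consumer surplus = 13456

Equilibrium: 396 - 2p = -96 + 4p gives p* = 82, q* = 232.
Demand choke price (qd = 0): p = 198.
CS = ½(198 − 82)(232) = 13456.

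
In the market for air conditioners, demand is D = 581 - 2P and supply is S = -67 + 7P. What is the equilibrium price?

P* = 72

Set D = S: 581 - 2P = -67 + 7P.
648 = 9P, so P* = 72.
Q* = 581 − 2(72) = 437.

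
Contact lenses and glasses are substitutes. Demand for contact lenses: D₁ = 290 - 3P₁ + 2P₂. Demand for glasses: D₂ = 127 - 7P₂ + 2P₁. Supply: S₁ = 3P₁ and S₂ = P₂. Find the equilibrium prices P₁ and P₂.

Market 1: 290 - 3P₁ + 2P₂ = 3P₁ → 6P₁ - 2P₂ = 290.
Market 2: 8P₂ - 2P₁ = 127.
Eliminating P₂: 8×(1) + 2×(2) gives 44P₁ = 2574, so P₁ = 58.5.
Back-substitute into (2): P₂ = (127 + 2×58.5) / 8 = 30.5.

P₁ = 58.5, P₂ = 30.5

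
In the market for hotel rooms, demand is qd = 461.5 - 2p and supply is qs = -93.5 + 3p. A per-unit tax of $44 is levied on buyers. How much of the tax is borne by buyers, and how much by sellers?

Buyers bear $26.4, sellers bear $17.6

Pre-tax equilibrium: p* = 111, q* = 239.5.
Tax on buyers shifts demand to qd = 461.5 − 2(p + 44) = 373.5 - 2p.
373.5 - 2p = -93.5 + 3p gives seller price ps = 93.4; buyers pay pb = 93.4 + 44 = 137.4.
New quantity: q = 461.5 − 2(137.4) = 186.7.
Buyer burden = 137.4 − 111 = 26.4; seller burden = 111 − 93.4 = 17.6.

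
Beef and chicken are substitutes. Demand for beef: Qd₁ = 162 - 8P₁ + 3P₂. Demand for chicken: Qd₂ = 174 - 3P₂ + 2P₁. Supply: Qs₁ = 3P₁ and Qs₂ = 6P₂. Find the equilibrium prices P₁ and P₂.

Market 1: 162 - 8P₁ + 3P₂ = 3P₁ → 11P₁ - 3P₂ = 162.
Market 2: 9P₂ - 2P₁ = 174.
Eliminating P₂: 9×(1) + 3×(2) gives 93P₁ = 1980, so P₁ = 660/31.
Back-substitute into (2): P₂ = (174 + 2×660/31) / 9 = 746/31.

P₁ = 660/31, P₂ = 746/31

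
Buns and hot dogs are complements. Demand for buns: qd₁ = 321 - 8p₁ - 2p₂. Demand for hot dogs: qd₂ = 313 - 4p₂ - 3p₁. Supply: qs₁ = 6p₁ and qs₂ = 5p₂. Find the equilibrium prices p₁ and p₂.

Market 1: 321 - 8p₁ - 2p₂ = 6p₁ → 14p₁ + 2p₂ = 321.
Market 2: 9p₂ + 3p₁ = 313.
Eliminating p₂: 9×(1) − 2×(2) gives 120p₁ = 2263, so p₁ = 2263/120.
Back-substitute into (2): p₂ = (313 − 3×2263/120) / 9 = 3419/120.

p₁ = 2263/120, p₂ = 3419/120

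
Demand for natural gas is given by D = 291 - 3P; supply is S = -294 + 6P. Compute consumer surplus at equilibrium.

Equilibrium: 291 - 3P = -294 + 6P gives P* = 65, Q* = 96.
Demand choke price (D = 0): P = 97.
CS = ½(97 − 65)(96) = 1536.

Consumer surplus = 1536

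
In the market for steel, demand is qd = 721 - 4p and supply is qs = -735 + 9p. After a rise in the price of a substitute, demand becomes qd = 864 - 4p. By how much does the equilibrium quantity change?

Δq = 99

Original equilibrium: p* = 112, q* = 273.
New equilibrium: 864 - 4p = -735 + 9p, so 1599 = 13p and p' = 123; q' = 864 − 4(123) = 372.
Change in quantity: 372 − 273 = 99.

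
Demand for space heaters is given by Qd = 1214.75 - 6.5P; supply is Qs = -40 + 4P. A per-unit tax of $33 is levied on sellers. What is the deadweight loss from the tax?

Pre-tax equilibrium: P* = 119.5, Q* = 438.
Tax on sellers shifts supply to Qs = -40 + 4(P − 33) = -172 + 4P.
1214.75 - 6.5P = -172 + 4P gives buyer price Pb = 1849/14; sellers receive Ps = 1849/14 − 33 = 1387/14.
New quantity: Q = 1214.75 − 6.5(1849/14) = 2494/7.
DWL = ½ × 33 × (438 − 2494/7) = 9438/7.

Deadweight loss = 9438/7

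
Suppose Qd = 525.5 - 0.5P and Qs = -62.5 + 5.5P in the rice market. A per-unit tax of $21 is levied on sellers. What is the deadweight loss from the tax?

Pre-tax equilibrium: P* = 98, Q* = 476.5.
Tax on sellers shifts supply to Qs = -62.5 + 5.5(P − 21) = -178 + 5.5P.
525.5 - 0.5P = -178 + 5.5P gives buyer price Pb = 117.25; sellers receive Ps = 117.25 − 21 = 96.25.
New quantity: Q = 525.5 − 0.5(117.25) = 466.875.
DWL = ½ × 21 × (476.5 − 466.875) = 101.0625.

Deadweight loss = 101.0625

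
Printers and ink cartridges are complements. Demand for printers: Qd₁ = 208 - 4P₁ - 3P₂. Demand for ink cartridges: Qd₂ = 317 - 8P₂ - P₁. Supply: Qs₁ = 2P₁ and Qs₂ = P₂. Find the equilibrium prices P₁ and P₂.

P₁ = 307/17, P₂ = 1694/51

Market 1: 208 - 4P₁ - 3P₂ = 2P₁ → 6P₁ + 3P₂ = 208.
Market 2: 9P₂ + P₁ = 317.
Eliminating P₂: 9×(1) − 3×(2) gives 51P₁ = 921, so P₁ = 307/17.
Back-substitute into (2): P₂ = (317 − 1×307/17) / 9 = 1694/51.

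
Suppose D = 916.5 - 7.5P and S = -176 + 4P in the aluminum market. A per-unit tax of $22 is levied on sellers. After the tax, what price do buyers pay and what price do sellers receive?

Buyers pay 2361/23, sellers receive 1855/23

Pre-tax equilibrium: P* = 95, Q* = 204.
Tax on sellers shifts supply to S = -176 + 4(P − 22) = -264 + 4P.
916.5 - 7.5P = -264 + 4P gives buyer price Pb = 2361/23; sellers receive Ps = 2361/23 − 22 = 1855/23.
New quantity: Q = 916.5 − 7.5(2361/23) = 3372/23.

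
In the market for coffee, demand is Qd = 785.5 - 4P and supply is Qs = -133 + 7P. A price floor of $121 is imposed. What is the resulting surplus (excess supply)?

Equilibrium price would be P* = 83.5, so the floor at 121 binds.
At P = 121: Qd = 301.5, Qs = 714.
Surplus = 714 − 301.5 = 412.5.

Surplus = 412.5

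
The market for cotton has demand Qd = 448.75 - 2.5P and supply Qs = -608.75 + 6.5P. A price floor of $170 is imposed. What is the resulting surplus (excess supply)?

Equilibrium price would be P* = 117.5, so the floor at 170 binds.
At P = 170: Qd = 23.75, Qs = 496.25.
Surplus = 496.25 − 23.75 = 472.5.

Surplus = 472.5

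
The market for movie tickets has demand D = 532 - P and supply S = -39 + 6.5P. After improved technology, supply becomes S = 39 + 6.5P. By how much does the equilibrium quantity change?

ΔQ = 10.4

Original equilibrium: P* = 1142/15, Q* = 6838/15.
New equilibrium: 532 - P = 39 + 6.5P, so 493 = 7.5P and P' = 986/15; Q' = 532 − 1(986/15) = 6994/15.
Change in quantity: 6994/15 − 6838/15 = 10.4.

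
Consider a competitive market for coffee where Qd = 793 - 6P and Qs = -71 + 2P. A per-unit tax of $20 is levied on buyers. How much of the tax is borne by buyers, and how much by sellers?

Pre-tax equilibrium: P* = 108, Q* = 145.
Tax on buyers shifts demand to Qd = 793 − 6(P + 20) = 673 - 6P.
673 - 6P = -71 + 2P gives seller price Ps = 93; buyers pay Pb = 93 + 20 = 113.
New quantity: Q = 793 − 6(113) = 115.
Buyer burden = 113 − 108 = 5; seller burden = 108 − 93 = 15.

Buyers bear $5, sellers bear $15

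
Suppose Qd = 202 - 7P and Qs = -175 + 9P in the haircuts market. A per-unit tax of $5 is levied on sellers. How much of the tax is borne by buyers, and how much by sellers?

Pre-tax equilibrium: P* = 23.5625, Q* = 37.0625.
Tax on sellers shifts supply to Qs = -175 + 9(P − 5) = -220 + 9P.
202 - 7P = -220 + 9P gives buyer price Pb = 26.375; sellers receive Ps = 26.375 − 5 = 21.375.
New quantity: Q = 202 − 7(26.375) = 17.375.
Buyer burden = 26.375 − 23.5625 = 2.8125; seller burden = 23.5625 − 21.375 = 2.1875.

Buyers bear $2.8125, sellers bear $2.1875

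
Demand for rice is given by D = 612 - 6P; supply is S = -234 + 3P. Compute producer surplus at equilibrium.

Equilibrium: 612 - 6P = -234 + 3P gives P* = 94, Q* = 48.
Supply starts at P = 78 (where S = 0).
PS = ½(94 − 78)(48) = 384.

Producer surplus = 384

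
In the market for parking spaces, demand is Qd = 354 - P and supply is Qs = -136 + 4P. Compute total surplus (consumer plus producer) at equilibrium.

Equilibrium: 354 - P = -136 + 4P gives P* = 98, Q* = 256.
Demand choke price: P = 354; supply starts at P = 34.
CS = ½(354 − 98)(256) = 32768; PS = ½(98 − 34)(256) = 8192.

Total surplus = 40960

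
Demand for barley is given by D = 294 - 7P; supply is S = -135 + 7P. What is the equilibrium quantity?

Set D = S: 294 - 7P = -135 + 7P.
429 = 14P, so P* = 429/14.
Q* = 294 − 7(429/14) = 79.5.

Q* = 79.5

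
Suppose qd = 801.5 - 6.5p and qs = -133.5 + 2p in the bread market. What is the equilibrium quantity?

Set qd = qs: 801.5 - 6.5p = -133.5 + 2p.
935 = 8.5p, so p* = 110.
q* = 801.5 − 6.5(110) = 86.5.

q* = 86.5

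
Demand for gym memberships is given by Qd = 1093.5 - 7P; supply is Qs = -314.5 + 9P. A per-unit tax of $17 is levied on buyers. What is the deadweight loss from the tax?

Deadweight loss = 568.96875

Pre-tax equilibrium: P* = 88, Q* = 477.5.
Tax on buyers shifts demand to Qd = 1093.5 − 7(P + 17) = 974.5 - 7P.
974.5 - 7P = -314.5 + 9P gives seller price Ps = 80.5625; buyers pay Pb = 80.5625 + 17 = 97.5625.
New quantity: Q = 1093.5 − 7(97.5625) = 410.5625.
DWL = ½ × 17 × (477.5 − 410.5625) = 568.96875.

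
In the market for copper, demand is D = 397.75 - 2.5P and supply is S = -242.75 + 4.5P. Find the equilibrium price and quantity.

P* = 91.5, Q* = 169

Set D = S: 397.75 - 2.5P = -242.75 + 4.5P.
640.5 = 7P, so P* = 91.5.
Q* = 397.75 − 2.5(91.5) = 169.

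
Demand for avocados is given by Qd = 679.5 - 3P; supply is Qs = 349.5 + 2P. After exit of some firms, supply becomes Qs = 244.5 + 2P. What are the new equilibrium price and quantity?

P' = 87, Q' = 418.5

Original equilibrium: P* = 66, Q* = 481.5.
New equilibrium: 679.5 - 3P = 244.5 + 2P, so 435 = 5P and P' = 87; Q' = 679.5 − 3(87) = 418.5.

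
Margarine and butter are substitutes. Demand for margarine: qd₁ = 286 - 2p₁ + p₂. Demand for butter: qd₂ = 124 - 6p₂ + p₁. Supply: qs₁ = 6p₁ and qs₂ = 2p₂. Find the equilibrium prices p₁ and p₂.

p₁ = 268/7, p₂ = 142/7

Market 1: 286 - 2p₁ + p₂ = 6p₁ → 8p₁ - p₂ = 286.
Market 2: 8p₂ - p₁ = 124.
Eliminating p₂: 8×(1) + 1×(2) gives 63p₁ = 2412, so p₁ = 268/7.
Back-substitute into (2): p₂ = (124 + 1×268/7) / 8 = 142/7.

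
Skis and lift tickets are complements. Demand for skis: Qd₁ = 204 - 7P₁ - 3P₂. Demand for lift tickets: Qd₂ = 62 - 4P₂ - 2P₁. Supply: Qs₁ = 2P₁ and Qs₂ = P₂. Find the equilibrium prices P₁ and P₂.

P₁ = 278/13, P₂ = 50/13

Market 1: 204 - 7P₁ - 3P₂ = 2P₁ → 9P₁ + 3P₂ = 204.
Market 2: 5P₂ + 2P₁ = 62.
Eliminating P₂: 5×(1) − 3×(2) gives 39P₁ = 834, so P₁ = 278/13.
Back-substitute into (2): P₂ = (62 − 2×278/13) / 5 = 50/13.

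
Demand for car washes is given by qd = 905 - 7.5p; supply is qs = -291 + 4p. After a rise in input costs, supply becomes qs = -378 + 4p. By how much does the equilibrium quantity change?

Δq = -1305/23

Original equilibrium: p* = 104, q* = 125.
New equilibrium: 905 - 7.5p = -378 + 4p, so 1283 = 11.5p and p' = 2566/23; q' = 905 − 7.5(2566/23) = 1570/23.
Change in quantity: 1570/23 − 125 = -1305/23.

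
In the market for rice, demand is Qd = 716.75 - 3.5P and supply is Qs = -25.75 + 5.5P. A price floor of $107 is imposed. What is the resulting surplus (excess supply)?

Surplus = 220.5

Equilibrium price would be P* = 82.5, so the floor at 107 binds.
At P = 107: Qd = 342.25, Qs = 562.75.
Surplus = 562.75 − 342.25 = 220.5.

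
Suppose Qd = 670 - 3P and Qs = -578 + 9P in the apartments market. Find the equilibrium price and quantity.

Set Qd = Qs: 670 - 3P = -578 + 9P.
1248 = 12P, so P* = 104.
Q* = 670 − 3(104) = 358.

P* = 104, Q* = 358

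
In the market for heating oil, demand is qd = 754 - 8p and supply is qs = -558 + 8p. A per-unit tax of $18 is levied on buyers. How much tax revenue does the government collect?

Pre-tax equilibrium: p* = 82, q* = 98.
Tax on buyers shifts demand to qd = 754 − 8(p + 18) = 610 - 8p.
610 - 8p = -558 + 8p gives seller price ps = 73; buyers pay pb = 73 + 18 = 91.
New quantity: q = 754 − 8(91) = 26.
Revenue = 18 × 26 = 468.

Tax revenue = 468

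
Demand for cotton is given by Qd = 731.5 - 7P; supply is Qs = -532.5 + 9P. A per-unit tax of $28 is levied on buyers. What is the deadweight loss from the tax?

Pre-tax equilibrium: P* = 79, Q* = 178.5.
Tax on buyers shifts demand to Qd = 731.5 − 7(P + 28) = 535.5 - 7P.
535.5 - 7P = -532.5 + 9P gives seller price Ps = 66.75; buyers pay Pb = 66.75 + 28 = 94.75.
New quantity: Q = 731.5 − 7(94.75) = 68.25.
DWL = ½ × 28 × (178.5 − 68.25) = 1543.5.

Deadweight loss = 1543.5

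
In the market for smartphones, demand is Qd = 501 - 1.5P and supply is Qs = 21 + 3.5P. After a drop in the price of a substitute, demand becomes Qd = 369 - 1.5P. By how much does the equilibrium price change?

Original equilibrium: P* = 96, Q* = 357.
New equilibrium: 369 - 1.5P = 21 + 3.5P, so 348 = 5P and P' = 69.6; Q' = 369 − 1.5(69.6) = 264.6.
Change in price: 69.6 − 96 = -26.4.

ΔP = -26.4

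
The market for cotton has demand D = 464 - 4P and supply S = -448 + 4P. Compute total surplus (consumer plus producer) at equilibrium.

Total surplus = 16

Equilibrium: 464 - 4P = -448 + 4P gives P* = 114, Q* = 8.
Demand choke price: P = 116; supply starts at P = 112.
CS = ½(116 − 114)(8) = 8; PS = ½(114 − 112)(8) = 8.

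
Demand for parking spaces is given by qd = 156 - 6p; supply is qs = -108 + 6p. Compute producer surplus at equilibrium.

Equilibrium: 156 - 6p = -108 + 6p gives p* = 22, q* = 24.
Supply starts at p = 18 (where qs = 0).
PS = ½(22 − 18)(24) = 48.

Producer surplus = 48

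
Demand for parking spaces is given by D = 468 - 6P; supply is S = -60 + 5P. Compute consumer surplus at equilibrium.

Consumer surplus = 2700

Equilibrium: 468 - 6P = -60 + 5P gives P* = 48, Q* = 180.
Demand choke price (D = 0): P = 78.
CS = ½(78 − 48)(180) = 2700.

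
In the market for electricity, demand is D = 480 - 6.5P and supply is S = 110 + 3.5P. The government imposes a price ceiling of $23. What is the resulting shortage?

Equilibrium price would be P* = 37, so the ceiling at 23 binds.
At P = 23: D = 480 − 6.5(23) = 330.5, S = 110 + 3.5(23) = 190.5.
Shortage = 330.5 − 190.5 = 140.

Shortage = 140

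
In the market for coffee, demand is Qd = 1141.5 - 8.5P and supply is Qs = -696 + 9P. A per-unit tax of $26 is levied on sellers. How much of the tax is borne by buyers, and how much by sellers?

Pre-tax equilibrium: P* = 105, Q* = 249.
Tax on sellers shifts supply to Qs = -696 + 9(P − 26) = -930 + 9P.
1141.5 - 8.5P = -930 + 9P gives buyer price Pb = 4143/35; sellers receive Ps = 4143/35 − 26 = 3233/35.
New quantity: Q = 1141.5 − 8.5(4143/35) = 4737/35.
Buyer burden = 4143/35 − 105 = 468/35; seller burden = 105 − 3233/35 = 442/35.

Buyers bear 468/35, sellers bear 442/35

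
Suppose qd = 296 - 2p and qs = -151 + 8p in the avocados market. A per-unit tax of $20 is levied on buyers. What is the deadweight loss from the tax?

Pre-tax equilibrium: p* = 44.7, q* = 206.6.
Tax on buyers shifts demand to qd = 296 − 2(p + 20) = 256 - 2p.
256 - 2p = -151 + 8p gives seller price ps = 40.7; buyers pay pb = 40.7 + 20 = 60.7.
New quantity: q = 296 − 2(60.7) = 174.6.
DWL = ½ × 20 × (206.6 − 174.6) = 320.

Deadweight loss = 320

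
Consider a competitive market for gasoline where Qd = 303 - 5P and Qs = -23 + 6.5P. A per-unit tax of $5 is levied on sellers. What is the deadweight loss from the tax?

Pre-tax equilibrium: P* = 652/23, Q* = 3709/23.
Tax on sellers shifts supply to Qs = -23 + 6.5(P − 5) = -55.5 + 6.5P.
303 - 5P = -55.5 + 6.5P gives buyer price Pb = 717/23; sellers receive Ps = 717/23 − 5 = 602/23.
New quantity: Q = 303 − 5(717/23) = 3384/23.
DWL = ½ × 5 × (3709/23 − 3384/23) = 1625/46.

Deadweight loss = 1625/46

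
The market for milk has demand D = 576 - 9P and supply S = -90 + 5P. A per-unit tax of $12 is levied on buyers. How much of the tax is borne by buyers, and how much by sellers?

Buyers bear 30/7, sellers bear 54/7

Pre-tax equilibrium: P* = 333/7, Q* = 1035/7.
Tax on buyers shifts demand to D = 576 − 9(P + 12) = 468 - 9P.
468 - 9P = -90 + 5P gives seller price Ps = 279/7; buyers pay Pb = 279/7 + 12 = 363/7.
New quantity: Q = 576 − 9(363/7) = 765/7.
Buyer burden = 363/7 − 333/7 = 30/7; seller burden = 333/7 − 279/7 = 54/7.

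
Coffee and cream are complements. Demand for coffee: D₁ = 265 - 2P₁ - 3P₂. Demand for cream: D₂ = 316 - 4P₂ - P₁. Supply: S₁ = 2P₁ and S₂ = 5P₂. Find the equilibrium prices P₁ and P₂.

P₁ = 479/11, P₂ = 333/11

Market 1: 265 - 2P₁ - 3P₂ = 2P₁ → 4P₁ + 3P₂ = 265.
Market 2: 9P₂ + P₁ = 316.
Eliminating P₂: 9×(1) − 3×(2) gives 33P₁ = 1437, so P₁ = 479/11.
Back-substitute into (2): P₂ = (316 − 1×479/11) / 9 = 333/11.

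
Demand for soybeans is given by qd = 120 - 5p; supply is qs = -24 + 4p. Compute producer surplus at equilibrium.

Equilibrium: 120 - 5p = -24 + 4p gives p* = 16, q* = 40.
Supply starts at p = 6 (where qs = 0).
PS = ½(16 − 6)(40) = 200.

Producer surplus = 200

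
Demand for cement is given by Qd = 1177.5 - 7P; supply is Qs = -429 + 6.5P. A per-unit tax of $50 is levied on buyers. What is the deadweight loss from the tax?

Deadweight loss = 113750/27

Pre-tax equilibrium: P* = 119, Q* = 344.5.
Tax on buyers shifts demand to Qd = 1177.5 − 7(P + 50) = 827.5 - 7P.
827.5 - 7P = -429 + 6.5P gives seller price Ps = 2513/27; buyers pay Pb = 2513/27 + 50 = 3863/27.
New quantity: Q = 1177.5 − 7(3863/27) = 9503/54.
DWL = ½ × 50 × (344.5 − 9503/54) = 113750/27.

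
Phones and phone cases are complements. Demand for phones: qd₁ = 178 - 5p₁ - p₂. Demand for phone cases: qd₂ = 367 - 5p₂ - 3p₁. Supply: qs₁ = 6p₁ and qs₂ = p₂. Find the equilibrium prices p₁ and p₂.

Market 1: 178 - 5p₁ - p₂ = 6p₁ → 11p₁ + p₂ = 178.
Market 2: 6p₂ + 3p₁ = 367.
Eliminating p₂: 6×(1) − 1×(2) gives 63p₁ = 701, so p₁ = 701/63.
Back-substitute into (2): p₂ = (367 − 3×701/63) / 6 = 3503/63.

p₁ = 701/63, p₂ = 3503/63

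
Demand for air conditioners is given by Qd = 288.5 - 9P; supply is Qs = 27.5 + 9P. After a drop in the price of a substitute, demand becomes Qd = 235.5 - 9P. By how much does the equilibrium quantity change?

ΔQ = -26.5

Original equilibrium: P* = 14.5, Q* = 158.
New equilibrium: 235.5 - 9P = 27.5 + 9P, so 208 = 18P and P' = 104/9; Q' = 235.5 − 9(104/9) = 131.5.
Change in quantity: 131.5 − 158 = -26.5.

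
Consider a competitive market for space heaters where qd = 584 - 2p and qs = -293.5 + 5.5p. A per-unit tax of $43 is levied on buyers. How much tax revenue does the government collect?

Pre-tax equilibrium: p* = 117, q* = 350.
Tax on buyers shifts demand to qd = 584 − 2(p + 43) = 498 - 2p.
498 - 2p = -293.5 + 5.5p gives seller price ps = 1583/15; buyers pay pb = 1583/15 + 43 = 2228/15.
New quantity: q = 584 − 2(2228/15) = 4304/15.
Revenue = 43 × 4304/15 = 185072/15.

Tax revenue = 185072/15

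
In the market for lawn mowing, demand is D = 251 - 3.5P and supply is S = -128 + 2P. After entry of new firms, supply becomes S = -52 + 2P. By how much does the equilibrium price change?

Original equilibrium: P* = 758/11, Q* = 108/11.
New equilibrium: 251 - 3.5P = -52 + 2P, so 303 = 5.5P and P' = 606/11; Q' = 251 − 3.5(606/11) = 640/11.
Change in price: 606/11 − 758/11 = -152/11.

ΔP = -152/11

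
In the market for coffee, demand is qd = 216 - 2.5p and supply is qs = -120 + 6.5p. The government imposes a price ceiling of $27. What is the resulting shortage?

Equilibrium price would be p* = 112/3, so the ceiling at 27 binds.
At p = 27: qd = 216 − 2.5(27) = 148.5, qs = -120 + 6.5(27) = 55.5.
Shortage = 148.5 − 55.5 = 93.

Shortage = 93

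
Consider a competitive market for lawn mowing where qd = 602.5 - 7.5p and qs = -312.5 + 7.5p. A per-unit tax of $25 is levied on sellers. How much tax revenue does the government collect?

Pre-tax equilibrium: p* = 61, q* = 145.
Tax on sellers shifts supply to qs = -312.5 + 7.5(p − 25) = -500 + 7.5p.
602.5 - 7.5p = -500 + 7.5p gives buyer price pb = 73.5; sellers receive ps = 73.5 − 25 = 48.5.
New quantity: q = 602.5 − 7.5(73.5) = 51.25.
Revenue = 25 × 51.25 = 1281.25.

Tax revenue = 1281.25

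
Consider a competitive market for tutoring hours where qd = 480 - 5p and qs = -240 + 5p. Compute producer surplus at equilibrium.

Equilibrium: 480 - 5p = -240 + 5p gives p* = 72, q* = 120.
Supply starts at p = 48 (where qs = 0).
PS = ½(72 − 48)(120) = 1440.

Producer surplus = 1440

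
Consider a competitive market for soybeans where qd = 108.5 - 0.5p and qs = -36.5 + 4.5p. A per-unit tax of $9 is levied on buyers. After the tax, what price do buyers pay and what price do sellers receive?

Pre-tax equilibrium: p* = 29, q* = 94.
Tax on buyers shifts demand to qd = 108.5 − 0.5(p + 9) = 104 - 0.5p.
104 - 0.5p = -36.5 + 4.5p gives seller price ps = 28.1; buyers pay pb = 28.1 + 9 = 37.1.
New quantity: q = 108.5 − 0.5(37.1) = 89.95.

Buyers pay $37.1, sellers receive $28.1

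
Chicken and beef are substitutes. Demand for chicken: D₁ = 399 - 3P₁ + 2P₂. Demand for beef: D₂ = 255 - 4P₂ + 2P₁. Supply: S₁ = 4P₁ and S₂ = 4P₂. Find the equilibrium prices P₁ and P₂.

Market 1: 399 - 3P₁ + 2P₂ = 4P₁ → 7P₁ - 2P₂ = 399.
Market 2: 8P₂ - 2P₁ = 255.
Eliminating P₂: 8×(1) + 2×(2) gives 52P₁ = 3702, so P₁ = 1851/26.
Back-substitute into (2): P₂ = (255 + 2×1851/26) / 8 = 2583/52.

P₁ = 1851/26, P₂ = 2583/52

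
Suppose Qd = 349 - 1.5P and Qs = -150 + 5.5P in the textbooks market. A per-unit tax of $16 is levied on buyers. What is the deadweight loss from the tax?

Deadweight loss = 1056/7

Pre-tax equilibrium: P* = 499/7, Q* = 3389/14.
Tax on buyers shifts demand to Qd = 349 − 1.5(P + 16) = 325 - 1.5P.
325 - 1.5P = -150 + 5.5P gives seller price Ps = 475/7; buyers pay Pb = 475/7 + 16 = 587/7.
New quantity: Q = 349 − 1.5(587/7) = 3125/14.
DWL = ½ × 16 × (3389/14 − 3125/14) = 1056/7.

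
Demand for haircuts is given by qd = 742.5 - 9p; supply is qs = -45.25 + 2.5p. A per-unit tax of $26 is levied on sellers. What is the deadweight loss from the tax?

Pre-tax equilibrium: p* = 68.5, q* = 126.
Tax on sellers shifts supply to qs = -45.25 + 2.5(p − 26) = -110.25 + 2.5p.
742.5 - 9p = -110.25 + 2.5p gives buyer price pb = 3411/46; sellers receive ps = 3411/46 − 26 = 2215/46.
New quantity: q = 742.5 − 9(3411/46) = 1728/23.
DWL = ½ × 26 × (126 − 1728/23) = 15210/23.

Deadweight loss = 15210/23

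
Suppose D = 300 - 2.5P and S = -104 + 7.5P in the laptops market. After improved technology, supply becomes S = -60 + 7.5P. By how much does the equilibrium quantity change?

Original equilibrium: P* = 40.4, Q* = 199.
New equilibrium: 300 - 2.5P = -60 + 7.5P, so 360 = 10P and P' = 36; Q' = 300 − 2.5(36) = 210.
Change in quantity: 210 − 199 = 11.

ΔQ = 11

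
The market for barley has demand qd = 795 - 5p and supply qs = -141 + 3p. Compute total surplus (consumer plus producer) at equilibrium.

Equilibrium: 795 - 5p = -141 + 3p gives p* = 117, q* = 210.
Demand choke price: p = 159; supply starts at p = 47.
CS = ½(159 − 117)(210) = 4410; PS = ½(117 − 47)(210) = 7350.

Total surplus = 11760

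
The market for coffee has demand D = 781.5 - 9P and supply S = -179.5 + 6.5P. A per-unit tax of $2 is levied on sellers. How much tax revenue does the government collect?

Pre-tax equilibrium: P* = 62, Q* = 223.5.
Tax on sellers shifts supply to S = -179.5 + 6.5(P − 2) = -192.5 + 6.5P.
781.5 - 9P = -192.5 + 6.5P gives buyer price Pb = 1948/31; sellers receive Ps = 1948/31 − 2 = 1886/31.
New quantity: Q = 781.5 − 9(1948/31) = 13389/62.
Revenue = 2 × 13389/62 = 13389/31.

Tax revenue = 13389/31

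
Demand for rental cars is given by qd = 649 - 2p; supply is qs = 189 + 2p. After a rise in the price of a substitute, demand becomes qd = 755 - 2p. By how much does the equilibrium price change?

Δp = 26.5

Original equilibrium: p* = 115, q* = 419.
New equilibrium: 755 - 2p = 189 + 2p, so 566 = 4p and p' = 141.5; q' = 755 − 2(141.5) = 472.
Change in price: 141.5 − 115 = 26.5.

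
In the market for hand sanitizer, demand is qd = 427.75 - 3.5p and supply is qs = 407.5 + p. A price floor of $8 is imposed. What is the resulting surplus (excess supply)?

Surplus = 15.75

Equilibrium price would be p* = 4.5, so the floor at 8 binds.
At p = 8: qd = 399.75, qs = 415.5.
Surplus = 415.5 − 399.75 = 15.75.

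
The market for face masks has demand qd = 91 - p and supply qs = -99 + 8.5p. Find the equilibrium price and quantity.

Set qd = qs: 91 - p = -99 + 8.5p.
190 = 9.5p, so p* = 20.
q* = 91 − 1(20) = 71.

p* = 20, q* = 71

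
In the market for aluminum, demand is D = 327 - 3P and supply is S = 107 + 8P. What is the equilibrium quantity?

Set D = S: 327 - 3P = 107 + 8P.
220 = 11P, so P* = 20.
Q* = 327 − 3(20) = 267.

Q* = 267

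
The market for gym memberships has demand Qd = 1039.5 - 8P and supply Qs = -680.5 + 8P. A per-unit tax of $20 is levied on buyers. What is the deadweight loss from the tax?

Pre-tax equilibrium: P* = 107.5, Q* = 179.5.
Tax on buyers shifts demand to Qd = 1039.5 − 8(P + 20) = 879.5 - 8P.
879.5 - 8P = -680.5 + 8P gives seller price Ps = 97.5; buyers pay Pb = 97.5 + 20 = 117.5.
New quantity: Q = 1039.5 − 8(117.5) = 99.5.
DWL = ½ × 20 × (179.5 − 99.5) = 800.

Deadweight loss = 800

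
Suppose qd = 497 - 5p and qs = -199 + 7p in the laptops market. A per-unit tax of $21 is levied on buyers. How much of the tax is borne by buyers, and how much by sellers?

Buyers bear $12.25, sellers bear $8.75

Pre-tax equilibrium: p* = 58, q* = 207.
Tax on buyers shifts demand to qd = 497 − 5(p + 21) = 392 - 5p.
392 - 5p = -199 + 7p gives seller price ps = 49.25; buyers pay pb = 49.25 + 21 = 70.25.
New quantity: q = 497 − 5(70.25) = 145.75.
Buyer burden = 70.25 − 58 = 12.25; seller burden = 58 − 49.25 = 8.75.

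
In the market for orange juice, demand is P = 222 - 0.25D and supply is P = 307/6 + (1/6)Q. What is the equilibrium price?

P* = 119.5

Set the two price expressions equal: 222 - 0.25Q = 307/6 + (1/6)Q.
1025/6 = (5/12)Q, so Q* = 410.
P* = 222 − (0.25)(410) = 119.5.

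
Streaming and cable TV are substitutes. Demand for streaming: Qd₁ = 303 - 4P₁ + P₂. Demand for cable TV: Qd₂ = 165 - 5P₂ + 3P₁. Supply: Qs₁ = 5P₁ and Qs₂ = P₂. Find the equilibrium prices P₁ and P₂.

P₁ = 661/17, P₂ = 798/17

Market 1: 303 - 4P₁ + P₂ = 5P₁ → 9P₁ - P₂ = 303.
Market 2: 6P₂ - 3P₁ = 165.
Eliminating P₂: 6×(1) + 1×(2) gives 51P₁ = 1983, so P₁ = 661/17.
Back-substitute into (2): P₂ = (165 + 3×661/17) / 6 = 798/17.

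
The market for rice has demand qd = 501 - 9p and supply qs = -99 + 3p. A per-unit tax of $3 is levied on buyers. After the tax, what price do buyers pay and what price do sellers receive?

Buyers pay $50.75, sellers receive $47.75

Pre-tax equilibrium: p* = 50, q* = 51.
Tax on buyers shifts demand to qd = 501 − 9(p + 3) = 474 - 9p.
474 - 9p = -99 + 3p gives seller price ps = 47.75; buyers pay pb = 47.75 + 3 = 50.75.
New quantity: q = 501 − 9(50.75) = 44.25.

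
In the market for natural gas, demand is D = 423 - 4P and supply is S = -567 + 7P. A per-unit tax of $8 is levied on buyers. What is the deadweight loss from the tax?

Deadweight loss = 896/11

Pre-tax equilibrium: P* = 90, Q* = 63.
Tax on buyers shifts demand to D = 423 − 4(P + 8) = 391 - 4P.
391 - 4P = -567 + 7P gives seller price Ps = 958/11; buyers pay Pb = 958/11 + 8 = 1046/11.
New quantity: Q = 423 − 4(1046/11) = 469/11.
DWL = ½ × 8 × (63 − 469/11) = 896/11.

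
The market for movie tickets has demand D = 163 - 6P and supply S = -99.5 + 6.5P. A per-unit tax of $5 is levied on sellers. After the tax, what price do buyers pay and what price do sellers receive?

Buyers pay $23.6, sellers receive $18.6

Pre-tax equilibrium: P* = 21, Q* = 37.
Tax on sellers shifts supply to S = -99.5 + 6.5(P − 5) = -132 + 6.5P.
163 - 6P = -132 + 6.5P gives buyer price Pb = 23.6; sellers receive Ps = 23.6 − 5 = 18.6.
New quantity: Q = 163 − 6(23.6) = 21.4.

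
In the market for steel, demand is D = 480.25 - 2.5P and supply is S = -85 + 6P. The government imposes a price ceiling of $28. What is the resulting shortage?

Equilibrium price would be P* = 66.5, so the ceiling at 28 binds.
At P = 28: D = 480.25 − 2.5(28) = 410.25, S = -85 + 6(28) = 83.
Shortage = 410.25 − 83 = 327.25.

Shortage = 327.25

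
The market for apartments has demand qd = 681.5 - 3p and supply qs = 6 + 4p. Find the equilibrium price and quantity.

p* = 96.5, q* = 392

Set qd = qs: 681.5 - 3p = 6 + 4p.
675.5 = 7p, so p* = 96.5.
q* = 681.5 − 3(96.5) = 392.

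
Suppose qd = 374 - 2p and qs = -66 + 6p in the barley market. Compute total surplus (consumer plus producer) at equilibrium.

Equilibrium: 374 - 2p = -66 + 6p gives p* = 55, q* = 264.
Demand choke price: p = 187; supply starts at p = 11.
CS = ½(187 − 55)(264) = 17424; PS = ½(55 − 11)(264) = 5808.

Total surplus = 23232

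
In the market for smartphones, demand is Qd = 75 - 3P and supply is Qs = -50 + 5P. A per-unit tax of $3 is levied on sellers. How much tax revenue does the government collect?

Tax revenue = 67.5

Pre-tax equilibrium: P* = 15.625, Q* = 28.125.
Tax on sellers shifts supply to Qs = -50 + 5(P − 3) = -65 + 5P.
75 - 3P = -65 + 5P gives buyer price Pb = 17.5; sellers receive Ps = 17.5 − 3 = 14.5.
New quantity: Q = 75 − 3(17.5) = 22.5.
Revenue = 3 × 22.5 = 67.5.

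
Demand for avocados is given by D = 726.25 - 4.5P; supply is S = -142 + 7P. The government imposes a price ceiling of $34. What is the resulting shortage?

Equilibrium price would be P* = 75.5, so the ceiling at 34 binds.
At P = 34: D = 726.25 − 4.5(34) = 573.25, S = -142 + 7(34) = 96.
Shortage = 573.25 − 96 = 477.25.

Shortage = 477.25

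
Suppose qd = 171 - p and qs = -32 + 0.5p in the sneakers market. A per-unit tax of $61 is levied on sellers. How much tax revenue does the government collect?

Tax revenue = 2806/3

Pre-tax equilibrium: p* = 406/3, q* = 107/3.
Tax on sellers shifts supply to qs = -32 + 0.5(p − 61) = -62.5 + 0.5p.
171 - p = -62.5 + 0.5p gives buyer price pb = 467/3; sellers receive ps = 467/3 − 61 = 284/3.
New quantity: q = 171 − 1(467/3) = 46/3.
Revenue = 61 × 46/3 = 2806/3.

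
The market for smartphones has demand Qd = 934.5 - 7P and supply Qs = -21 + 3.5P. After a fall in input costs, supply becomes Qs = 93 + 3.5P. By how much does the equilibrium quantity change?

Original equilibrium: P* = 91, Q* = 297.5.
New equilibrium: 934.5 - 7P = 93 + 3.5P, so 841.5 = 10.5P and P' = 561/7; Q' = 934.5 − 7(561/7) = 373.5.
Change in quantity: 373.5 − 297.5 = 76.

ΔQ = 76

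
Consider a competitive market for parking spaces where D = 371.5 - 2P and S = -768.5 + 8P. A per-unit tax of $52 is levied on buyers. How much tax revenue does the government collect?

Pre-tax equilibrium: P* = 114, Q* = 143.5.
Tax on buyers shifts demand to D = 371.5 − 2(P + 52) = 267.5 - 2P.
267.5 - 2P = -768.5 + 8P gives seller price Ps = 103.6; buyers pay Pb = 103.6 + 52 = 155.6.
New quantity: Q = 371.5 − 2(155.6) = 60.3.
Revenue = 52 × 60.3 = 3135.6.

Tax revenue = 3135.6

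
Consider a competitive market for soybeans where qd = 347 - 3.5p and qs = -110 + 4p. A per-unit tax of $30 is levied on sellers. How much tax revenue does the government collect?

Pre-tax equilibrium: p* = 914/15, q* = 2006/15.
Tax on sellers shifts supply to qs = -110 + 4(p − 30) = -230 + 4p.
347 - 3.5p = -230 + 4p gives buyer price pb = 1154/15; sellers receive ps = 1154/15 − 30 = 704/15.
New quantity: q = 347 − 3.5(1154/15) = 1166/15.
Revenue = 30 × 1166/15 = 2332.

Tax revenue = 2332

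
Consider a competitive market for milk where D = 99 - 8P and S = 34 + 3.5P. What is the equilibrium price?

P* = 130/23

Set D = S: 99 - 8P = 34 + 3.5P.
65 = 11.5P, so P* = 130/23.
Q* = 99 − 8(130/23) = 1237/23.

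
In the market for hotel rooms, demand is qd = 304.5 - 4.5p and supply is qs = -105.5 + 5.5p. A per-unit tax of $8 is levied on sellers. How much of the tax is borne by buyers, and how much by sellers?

Pre-tax equilibrium: p* = 41, q* = 120.
Tax on sellers shifts supply to qs = -105.5 + 5.5(p − 8) = -149.5 + 5.5p.
304.5 - 4.5p = -149.5 + 5.5p gives buyer price pb = 45.4; sellers receive ps = 45.4 − 8 = 37.4.
New quantity: q = 304.5 − 4.5(45.4) = 100.2.
Buyer burden = 45.4 − 41 = 4.4; seller burden = 41 − 37.4 = 3.6.

Buyers bear $4.4, sellers bear $3.6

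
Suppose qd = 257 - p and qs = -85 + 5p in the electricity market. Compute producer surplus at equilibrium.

Equilibrium: 257 - p = -85 + 5p gives p* = 57, q* = 200.
Supply starts at p = 17 (where qs = 0).
PS = ½(57 − 17)(200) = 4000.

Producer surplus = 4000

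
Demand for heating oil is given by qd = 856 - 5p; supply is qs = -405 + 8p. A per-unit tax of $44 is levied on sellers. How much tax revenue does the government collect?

Tax revenue = 134772/13

Pre-tax equilibrium: p* = 97, q* = 371.
Tax on sellers shifts supply to qs = -405 + 8(p − 44) = -757 + 8p.
856 - 5p = -757 + 8p gives buyer price pb = 1613/13; sellers receive ps = 1613/13 − 44 = 1041/13.
New quantity: q = 856 − 5(1613/13) = 3063/13.
Revenue = 44 × 3063/13 = 134772/13.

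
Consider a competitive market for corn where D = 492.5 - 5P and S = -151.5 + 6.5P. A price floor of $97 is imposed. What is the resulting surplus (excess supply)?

Equilibrium price would be P* = 56, so the floor at 97 binds.
At P = 97: D = 7.5, S = 479.
Surplus = 479 − 7.5 = 471.5.

Surplus = 471.5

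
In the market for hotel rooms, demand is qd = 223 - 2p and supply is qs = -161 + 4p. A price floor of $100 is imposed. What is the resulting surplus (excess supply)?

Surplus = 216

Equilibrium price would be p* = 64, so the floor at 100 binds.
At p = 100: qd = 23, qs = 239.
Surplus = 239 − 23 = 216.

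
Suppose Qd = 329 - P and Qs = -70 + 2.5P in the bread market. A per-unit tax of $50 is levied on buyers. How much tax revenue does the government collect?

Pre-tax equilibrium: P* = 114, Q* = 215.
Tax on buyers shifts demand to Qd = 329 − 1(P + 50) = 279 - P.
279 - P = -70 + 2.5P gives seller price Ps = 698/7; buyers pay Pb = 698/7 + 50 = 1048/7.
New quantity: Q = 329 − 1(1048/7) = 1255/7.
Revenue = 50 × 1255/7 = 62750/7.

Tax revenue = 62750/7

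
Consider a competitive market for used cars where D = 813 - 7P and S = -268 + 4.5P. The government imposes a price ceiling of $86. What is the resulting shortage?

Equilibrium price would be P* = 94, so the ceiling at 86 binds.
At P = 86: D = 813 − 7(86) = 211, S = -268 + 4.5(86) = 119.
Shortage = 211 − 119 = 92.

Shortage = 92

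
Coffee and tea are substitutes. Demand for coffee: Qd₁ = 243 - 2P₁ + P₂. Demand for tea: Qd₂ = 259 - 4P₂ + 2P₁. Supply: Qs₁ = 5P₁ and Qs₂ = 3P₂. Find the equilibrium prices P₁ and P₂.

P₁ = 1960/47, P₂ = 2299/47

Market 1: 243 - 2P₁ + P₂ = 5P₁ → 7P₁ - P₂ = 243.
Market 2: 7P₂ - 2P₁ = 259.
Eliminating P₂: 7×(1) + 1×(2) gives 47P₁ = 1960, so P₁ = 1960/47.
Back-substitute into (2): P₂ = (259 + 2×1960/47) / 7 = 2299/47.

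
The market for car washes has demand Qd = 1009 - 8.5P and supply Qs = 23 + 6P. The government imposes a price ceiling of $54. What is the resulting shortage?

Shortage = 203

Equilibrium price would be P* = 68, so the ceiling at 54 binds.
At P = 54: Qd = 1009 − 8.5(54) = 550, Qs = 23 + 6(54) = 347.
Shortage = 550 − 347 = 203.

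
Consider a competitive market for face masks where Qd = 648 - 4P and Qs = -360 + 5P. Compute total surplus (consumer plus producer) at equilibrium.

Equilibrium: 648 - 4P = -360 + 5P gives P* = 112, Q* = 200.
Demand choke price: P = 162; supply starts at P = 72.
CS = ½(162 − 112)(200) = 5000; PS = ½(112 − 72)(200) = 4000.

Total surplus = 9000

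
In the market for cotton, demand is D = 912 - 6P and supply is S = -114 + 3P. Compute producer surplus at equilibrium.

Equilibrium: 912 - 6P = -114 + 3P gives P* = 114, Q* = 228.
Supply starts at P = 38 (where S = 0).
PS = ½(114 − 38)(228) = 8664.

Producer surplus = 8664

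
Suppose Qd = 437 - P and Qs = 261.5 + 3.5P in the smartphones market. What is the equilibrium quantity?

Q* = 398

Set Qd = Qs: 437 - P = 261.5 + 3.5P.
175.5 = 4.5P, so P* = 39.
Q* = 437 − 1(39) = 398.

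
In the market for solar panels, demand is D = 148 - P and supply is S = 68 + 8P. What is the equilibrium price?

P* = 80/9

Set D = S: 148 - P = 68 + 8P.
80 = 9P, so P* = 80/9.
Q* = 148 − 1(80/9) = 1252/9.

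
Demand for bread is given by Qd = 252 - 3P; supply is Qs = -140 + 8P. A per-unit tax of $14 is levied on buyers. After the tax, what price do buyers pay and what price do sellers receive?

Pre-tax equilibrium: P* = 392/11, Q* = 1596/11.
Tax on buyers shifts demand to Qd = 252 − 3(P + 14) = 210 - 3P.
210 - 3P = -140 + 8P gives seller price Ps = 350/11; buyers pay Pb = 350/11 + 14 = 504/11.
New quantity: Q = 252 − 3(504/11) = 1260/11.

Buyers pay 504/11, sellers receive 350/11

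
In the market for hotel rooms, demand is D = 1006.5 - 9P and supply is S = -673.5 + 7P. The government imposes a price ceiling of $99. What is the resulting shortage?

Equilibrium price would be P* = 105, so the ceiling at 99 binds.
At P = 99: D = 1006.5 − 9(99) = 115.5, S = -673.5 + 7(99) = 19.5.
Shortage = 115.5 − 19.5 = 96.

Shortage = 96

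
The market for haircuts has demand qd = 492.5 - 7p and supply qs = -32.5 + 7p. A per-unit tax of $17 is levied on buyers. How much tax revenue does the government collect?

Tax revenue = 2898.5

Pre-tax equilibrium: p* = 37.5, q* = 230.
Tax on buyers shifts demand to qd = 492.5 − 7(p + 17) = 373.5 - 7p.
373.5 - 7p = -32.5 + 7p gives seller price ps = 29; buyers pay pb = 29 + 17 = 46.
New quantity: q = 492.5 − 7(46) = 170.5.
Revenue = 17 × 170.5 = 2898.5.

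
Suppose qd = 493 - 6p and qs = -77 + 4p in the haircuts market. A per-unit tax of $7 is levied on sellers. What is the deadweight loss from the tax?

Deadweight loss = 58.8

Pre-tax equilibrium: p* = 57, q* = 151.
Tax on sellers shifts supply to qs = -77 + 4(p − 7) = -105 + 4p.
493 - 6p = -105 + 4p gives buyer price pb = 59.8; sellers receive ps = 59.8 − 7 = 52.8.
New quantity: q = 493 − 6(59.8) = 134.2.
DWL = ½ × 7 × (151 − 134.2) = 58.8.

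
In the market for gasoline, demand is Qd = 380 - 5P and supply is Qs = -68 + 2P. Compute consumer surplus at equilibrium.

Equilibrium: 380 - 5P = -68 + 2P gives P* = 64, Q* = 60.
Demand choke price (Qd = 0): P = 76.
CS = ½(76 − 64)(60) = 360.

Consumer surplus = 360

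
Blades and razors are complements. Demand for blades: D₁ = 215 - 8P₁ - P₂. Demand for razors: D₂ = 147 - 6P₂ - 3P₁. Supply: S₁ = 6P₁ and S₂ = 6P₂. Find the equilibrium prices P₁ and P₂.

P₁ = 811/55, P₂ = 471/55

Market 1: 215 - 8P₁ - P₂ = 6P₁ → 14P₁ + P₂ = 215.
Market 2: 12P₂ + 3P₁ = 147.
Eliminating P₂: 12×(1) − 1×(2) gives 165P₁ = 2433, so P₁ = 811/55.
Back-substitute into (2): P₂ = (147 − 3×811/55) / 12 = 471/55.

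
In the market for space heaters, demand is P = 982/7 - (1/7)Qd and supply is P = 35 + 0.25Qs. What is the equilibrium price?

Set the two price expressions equal: 982/7 - (1/7)Q = 35 + 0.25Q.
737/7 = (11/28)Q, so Q* = 268.
P* = 982/7 − (1/7)(268) = 102.

P* = 102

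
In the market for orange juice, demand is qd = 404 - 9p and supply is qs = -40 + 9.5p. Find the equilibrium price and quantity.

Set qd = qs: 404 - 9p = -40 + 9.5p.
444 = 18.5p, so p* = 24.
q* = 404 − 9(24) = 188.

p* = 24, q* = 188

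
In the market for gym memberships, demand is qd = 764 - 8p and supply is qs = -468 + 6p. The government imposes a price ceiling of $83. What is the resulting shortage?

Equilibrium price would be p* = 88, so the ceiling at 83 binds.
At p = 83: qd = 764 − 8(83) = 100, qs = -468 + 6(83) = 30.
Shortage = 100 − 30 = 70.

Shortage = 70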